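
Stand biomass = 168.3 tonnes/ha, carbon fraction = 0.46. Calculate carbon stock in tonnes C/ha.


Formula: Carbon Stock = Biomass * Carbon Fraction
C = 168.3 t/ha * 0.46
C = 77.4 t C/ha

77.4


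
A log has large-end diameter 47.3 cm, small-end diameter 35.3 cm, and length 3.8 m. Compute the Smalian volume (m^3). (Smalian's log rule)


Smalian: V = (A1 + A2)/2 * L,  A = pi*(D/200)^2
A1 = pi*(47.3/200)^2 = 0.175716 m^2
A2 = pi*(35.3/200)^2 = 0.097868 m^2
V = (0.175716+0.097868)/2*3.8 = 0.5198 m^3

0.5198


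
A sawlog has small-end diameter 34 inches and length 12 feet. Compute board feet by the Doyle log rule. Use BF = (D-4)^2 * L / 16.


Doyle: BF = (D - 4)^2 * L / 16
Adjusted diameter = 34 - 4 = 30 in
(D-4)^2 = 30^2 = 900
BF = 900 * 12 / 16 = 675 BF

675


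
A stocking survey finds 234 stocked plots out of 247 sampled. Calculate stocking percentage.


Formula: Stocking % = stocked plots / total plots * 100
Stocking = 234 / 247 * 100
Stocking = 0.9474 * 100 = 94.7%

94.7


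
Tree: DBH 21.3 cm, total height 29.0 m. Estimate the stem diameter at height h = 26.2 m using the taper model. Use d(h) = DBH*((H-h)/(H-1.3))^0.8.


Taper: d(h) = DBH * ((H - h) / (H - 1.3))^0.8
Numerator = H - h = 29.0 - 26.2 = 2.8 m
Denominator = H - 1.3 = 29.0 - 1.3 = 27.7 m
Ratio = 2.8 / 27.7 = 0.10108
d = 21.3 * 0.10108^0.8 = 3.4 cm

3.4


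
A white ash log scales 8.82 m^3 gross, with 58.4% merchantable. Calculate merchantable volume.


Formula: MV = V_total * (merchantable_pct / 100)
Merchantable fraction = 58.4% / 100 = 0.584
MV = 8.82 m^3 * 0.584 = 5.151 m^3

5.151


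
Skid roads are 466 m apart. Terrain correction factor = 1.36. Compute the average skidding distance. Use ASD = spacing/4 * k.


Formula: ASD = (spacing / 4) * correction
Uncorrected distance = spacing / 4 = 466 / 4 = 116.5 m
ASD = 116.5 * 1.36 = 158 m

158


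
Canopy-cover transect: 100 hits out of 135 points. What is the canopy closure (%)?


Formula: Canopy closure = covered points / total points * 100
Closure = 100 / 135 * 100
Closure = 0.7407 * 100 = 74.1%

74.1


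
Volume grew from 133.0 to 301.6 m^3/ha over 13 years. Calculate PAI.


Formula: PAI = (V_T2 - V_T1) / (T2 - T1)
Volume increment = 301.6 - 133.0 = 168.6 m^3/ha
PAI = 168.6 / 13 = 12.97 m^3/ha/year

12.97


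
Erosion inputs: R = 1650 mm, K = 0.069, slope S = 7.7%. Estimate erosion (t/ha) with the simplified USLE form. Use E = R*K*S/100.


Formula: E = R * K * S / 100  (simplified USLE)
R * K = 1650 * 0.069 = 113.85
E = 113.85 * 7.7 / 100 = 8.77 t/ha

8.77


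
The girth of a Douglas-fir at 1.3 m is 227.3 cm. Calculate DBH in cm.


Formula: DBH = C / pi
DBH = 227.3 / pi
pi = 3.14159...
DBH = 72.4 cm

72.4


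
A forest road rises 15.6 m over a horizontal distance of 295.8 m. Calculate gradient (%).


Formula: Gradient = rise / run * 100
Gradient = 15.6 / 295.8 * 100 = 5.3%

5.3


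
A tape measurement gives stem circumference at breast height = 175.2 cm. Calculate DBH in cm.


Formula: DBH = C / pi
DBH = 175.2 / pi
pi = 3.14159...
DBH = 55.8 cm

55.8


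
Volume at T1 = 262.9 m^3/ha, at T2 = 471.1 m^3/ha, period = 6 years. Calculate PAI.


Formula: PAI = (V_T2 - V_T1) / (T2 - T1)
Volume increment = 471.1 - 262.9 = 208.2 m^3/ha
PAI = 208.2 / 6 = 34.7 m^3/ha/year

34.7


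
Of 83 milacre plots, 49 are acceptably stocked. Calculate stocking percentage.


Formula: Stocking % = stocked plots / total plots * 100
Stocking = 49 / 83 * 100
Stocking = 0.5904 * 100 = 59.0%

59.0


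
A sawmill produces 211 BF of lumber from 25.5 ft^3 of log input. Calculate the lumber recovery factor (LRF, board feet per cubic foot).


Formula: LRF = Lumber Output (BF) / Log Input (ft^3)
LRF = 211 BF / 25.5 ft^3
LRF = 8.27 BF/ft^3

8.27


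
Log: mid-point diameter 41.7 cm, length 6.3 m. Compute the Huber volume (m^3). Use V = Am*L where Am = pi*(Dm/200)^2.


Huber: V = Am * L,  Am = pi*(Dm/200)^2
Am = pi*(41.7/200)^2 = 0.136572 m^2
V = 0.136572*6.3 = 0.8604 m^3

0.8604


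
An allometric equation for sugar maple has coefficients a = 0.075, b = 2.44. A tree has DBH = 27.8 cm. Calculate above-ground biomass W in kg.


Formula: W = a * DBH^b  (allometric power law)
DBH^b = 27.8^2.44 = 3337.8691
W = 0.075 * 3337.8691 = 250.3 kg

250.3


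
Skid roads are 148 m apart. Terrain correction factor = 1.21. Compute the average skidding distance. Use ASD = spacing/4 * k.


Formula: ASD = (spacing / 4) * correction
Uncorrected distance = spacing / 4 = 148 / 4 = 37 m
ASD = 37 * 1.21 = 45 m

45


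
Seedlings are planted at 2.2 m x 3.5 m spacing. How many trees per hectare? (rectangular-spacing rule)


Formula: TPH = 10000 m^2/ha / (spacing_x * spacing_y)
Area per tree = 2.2 m * 3.5 m = 7.7 m^2
TPH = 10000 / 7.7 = 1299 trees/ha

1299


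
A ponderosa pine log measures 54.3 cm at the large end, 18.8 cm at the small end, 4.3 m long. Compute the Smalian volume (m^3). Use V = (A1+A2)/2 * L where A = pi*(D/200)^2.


Smalian: V = (A1 + A2)/2 * L,  A = pi*(D/200)^2
A1 = pi*(54.3/200)^2 = 0.231574 m^2
A2 = pi*(18.8/200)^2 = 0.027759 m^2
V = (0.231574+0.027759)/2*4.3 = 0.5576 m^3

0.5576


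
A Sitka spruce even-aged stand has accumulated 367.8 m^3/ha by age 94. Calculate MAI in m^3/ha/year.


Formula: MAI = Total Volume / Stand Age
MAI = 367.8 m^3/ha / 94 years
MAI = 3.91 m^3/ha/year

3.91


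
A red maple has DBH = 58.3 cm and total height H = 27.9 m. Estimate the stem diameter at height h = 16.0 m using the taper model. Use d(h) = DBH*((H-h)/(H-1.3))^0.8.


Taper: d(h) = DBH * ((H - h) / (H - 1.3))^0.8
Numerator = H - h = 27.9 - 16.0 = 11.9 m
Denominator = H - 1.3 = 27.9 - 1.3 = 26.6 m
Ratio = 11.9 / 26.6 = 0.44737
d = 58.3 * 0.44737^0.8 = 30.6 cm

30.6


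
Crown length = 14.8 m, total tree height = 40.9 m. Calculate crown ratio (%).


Formula: Crown Ratio = (Crown Length / Total Height) * 100
CR = (14.8 m / 40.9 m) * 100
CR = 0.3619 * 100 = 36.2%

36.2


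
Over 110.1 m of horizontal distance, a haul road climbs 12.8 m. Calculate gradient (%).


Formula: Gradient = rise / run * 100
Gradient = 12.8 / 110.1 * 100 = 11.6%

11.6


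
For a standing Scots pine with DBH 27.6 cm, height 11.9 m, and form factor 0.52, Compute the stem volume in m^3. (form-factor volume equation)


Formula: V = pi * (DBH/200)^2 * H * ff
Radius = DBH/200 = 27.6/200 = 0.138 m
Radius^2 = 0.138^2 = 0.019044 m^2
V = pi * 0.019044 * 11.9 * 0.52
V = 0.37 m^3

0.37


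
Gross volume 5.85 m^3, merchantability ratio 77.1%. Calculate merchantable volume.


Formula: MV = V_total * (merchantable_pct / 100)
Merchantable fraction = 77.1% / 100 = 0.771
MV = 5.85 m^3 * 0.771 = 4.51 m^3

4.51


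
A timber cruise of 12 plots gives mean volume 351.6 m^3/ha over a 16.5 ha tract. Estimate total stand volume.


Formula: Total Volume = Mean Volume per ha * Total Area
Total Volume = 351.6 m^3/ha * 16.5 ha
Total Volume = 5801 m^3

5801


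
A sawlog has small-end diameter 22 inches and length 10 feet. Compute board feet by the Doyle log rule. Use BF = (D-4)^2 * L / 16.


Doyle: BF = (D - 4)^2 * L / 16
Adjusted diameter = 22 - 4 = 18 in
(D-4)^2 = 18^2 = 324
BF = 324 * 10 / 16 = 203 BF

203


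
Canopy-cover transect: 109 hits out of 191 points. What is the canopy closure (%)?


Formula: Canopy closure = covered points / total points * 100
Closure = 109 / 191 * 100
Closure = 0.5707 * 100 = 57.1%

57.1


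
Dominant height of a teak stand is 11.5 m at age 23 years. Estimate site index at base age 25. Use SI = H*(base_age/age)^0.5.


Formula: SI = H_dom * (base_age / age)^0.5
Age ratio = 25 / 23 = 1.08696
sqrt(age_ratio) = 1.04257
SI = 11.5 * 1.04257 = 12.0 m

12.0


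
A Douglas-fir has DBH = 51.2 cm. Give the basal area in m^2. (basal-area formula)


Formula: BA = pi * (DBH/2)^2 / 10000  (cm^2 to m^2)
Radius = DBH/2 = 51.2/2 = 25.6 cm
BA = pi * 25.6^2 / 10000
   = 2058.8742 cm^2 / 10000
   = 0.2059 m^2

0.2059


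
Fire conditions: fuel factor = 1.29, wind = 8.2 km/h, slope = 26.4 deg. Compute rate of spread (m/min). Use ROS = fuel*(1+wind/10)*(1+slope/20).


Formula: ROS = fuel * (1 + wind/10) * (1 + slope/20)
Wind factor = 1 + 8.2/10 = 1.82
Slope factor = 1 + 26.4/20 = 2.32
ROS = 1.29 * 1.82 * 2.32 = 5.45 m/min

5.45


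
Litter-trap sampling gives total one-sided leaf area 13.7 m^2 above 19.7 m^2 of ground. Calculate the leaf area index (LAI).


Formula: LAI = total leaf area / ground area  (dimensionless)
LAI = 13.7 m^2 / 19.7 m^2
LAI = 0.7

0.7


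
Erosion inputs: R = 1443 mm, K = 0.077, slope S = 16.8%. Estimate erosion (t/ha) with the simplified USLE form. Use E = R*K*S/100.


Formula: E = R * K * S / 100  (simplified USLE)
R * K = 1443 * 0.077 = 111.111
E = 111.111 * 16.8 / 100 = 18.67 t/ha

18.67


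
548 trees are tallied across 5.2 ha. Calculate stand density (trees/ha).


Formula: Stand Density = N_trees / Area_ha
Density = 548 trees / 5.2 ha
Density = 105 trees/ha

105


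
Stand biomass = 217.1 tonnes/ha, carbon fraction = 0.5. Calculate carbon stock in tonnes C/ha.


Formula: Carbon Stock = Biomass * Carbon Fraction
C = 217.1 t/ha * 0.5
C = 108.6 t C/ha

108.6


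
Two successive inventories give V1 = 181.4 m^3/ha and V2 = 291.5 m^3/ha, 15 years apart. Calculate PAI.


Formula: PAI = (V_T2 - V_T1) / (T2 - T1)
Volume increment = 291.5 - 181.4 = 110.1 m^3/ha
PAI = 110.1 / 15 = 7.34 m^3/ha/year

7.34


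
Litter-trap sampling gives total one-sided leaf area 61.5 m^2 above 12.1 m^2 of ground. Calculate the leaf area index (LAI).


Formula: LAI = total leaf area / ground area  (dimensionless)
LAI = 61.5 m^2 / 12.1 m^2
LAI = 5.08

5.08


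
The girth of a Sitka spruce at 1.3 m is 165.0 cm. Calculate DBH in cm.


Formula: DBH = C / pi
DBH = 165.0 / pi
pi = 3.14159...
DBH = 52.5 cm

52.5


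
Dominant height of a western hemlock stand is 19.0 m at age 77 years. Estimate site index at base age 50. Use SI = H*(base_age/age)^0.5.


Formula: SI = H_dom * (base_age / age)^0.5
Age ratio = 50 / 77 = 0.64935
sqrt(age_ratio) = 0.80582
SI = 19.0 * 0.80582 = 15.3 m

15.3


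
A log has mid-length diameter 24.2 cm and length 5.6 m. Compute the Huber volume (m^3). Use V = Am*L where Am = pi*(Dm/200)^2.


Huber: V = Am * L,  Am = pi*(Dm/200)^2
Am = pi*(24.2/200)^2 = 0.045996 m^2
V = 0.045996*5.6 = 0.2576 m^3

0.2576


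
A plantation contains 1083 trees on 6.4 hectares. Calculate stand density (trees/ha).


Formula: Stand Density = N_trees / Area_ha
Density = 1083 trees / 6.4 ha
Density = 169 trees/ha

169


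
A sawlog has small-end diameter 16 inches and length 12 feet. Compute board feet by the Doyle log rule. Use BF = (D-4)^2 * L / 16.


Doyle: BF = (D - 4)^2 * L / 16
Adjusted diameter = 16 - 4 = 12 in
(D-4)^2 = 12^2 = 144
BF = 144 * 12 / 16 = 108 BF

108


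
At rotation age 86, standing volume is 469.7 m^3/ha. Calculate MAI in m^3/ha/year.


Formula: MAI = Total Volume / Stand Age
MAI = 469.7 m^3/ha / 86 years
MAI = 5.46 m^3/ha/year

5.46


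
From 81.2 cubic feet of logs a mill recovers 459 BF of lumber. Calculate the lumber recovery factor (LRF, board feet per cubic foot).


Formula: LRF = Lumber Output (BF) / Log Input (ft^3)
LRF = 459 BF / 81.2 ft^3
LRF = 5.65 BF/ft^3

5.65


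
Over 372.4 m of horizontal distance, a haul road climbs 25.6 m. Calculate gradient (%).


Formula: Gradient = rise / run * 100
Gradient = 25.6 / 372.4 * 100 = 6.9%

6.9


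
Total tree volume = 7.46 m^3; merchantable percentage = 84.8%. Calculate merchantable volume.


Formula: MV = V_total * (merchantable_pct / 100)
Merchantable fraction = 84.8% / 100 = 0.848
MV = 7.46 m^3 * 0.848 = 6.326 m^3

6.326


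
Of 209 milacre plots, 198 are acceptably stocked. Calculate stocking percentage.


Formula: Stocking % = stocked plots / total plots * 100
Stocking = 198 / 209 * 100
Stocking = 0.9474 * 100 = 94.7%

94.7


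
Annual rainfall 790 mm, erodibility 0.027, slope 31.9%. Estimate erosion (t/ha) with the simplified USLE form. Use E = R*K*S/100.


Formula: E = R * K * S / 100  (simplified USLE)
R * K = 790 * 0.027 = 21.33
E = 21.33 * 31.9 / 100 = 6.8 t/ha

6.8


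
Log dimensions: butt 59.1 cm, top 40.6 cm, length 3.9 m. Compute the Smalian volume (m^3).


Smalian: V = (A1 + A2)/2 * L,  A = pi*(D/200)^2
A1 = pi*(59.1/200)^2 = 0.274325 m^2
A2 = pi*(40.6/200)^2 = 0.129462 m^2
V = (0.274325+0.129462)/2*3.9 = 0.7874 m^3

0.7874


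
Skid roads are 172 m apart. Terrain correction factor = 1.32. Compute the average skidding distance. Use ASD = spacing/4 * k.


Formula: ASD = (spacing / 4) * correction
Uncorrected distance = spacing / 4 = 172 / 4 = 43 m
ASD = 43 * 1.32 = 57 m

57


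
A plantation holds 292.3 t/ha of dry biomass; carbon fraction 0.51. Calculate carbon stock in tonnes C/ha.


Formula: Carbon Stock = Biomass * Carbon Fraction
C = 292.3 t/ha * 0.51
C = 149.1 t C/ha

149.1


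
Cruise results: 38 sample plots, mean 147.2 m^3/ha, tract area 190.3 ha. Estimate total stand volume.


Formula: Total Volume = Mean Volume per ha * Total Area
Total Volume = 147.2 m^3/ha * 190.3 ha
Total Volume = 28012 m^3

28012


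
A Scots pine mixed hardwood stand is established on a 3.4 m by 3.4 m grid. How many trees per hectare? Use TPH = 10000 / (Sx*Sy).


Formula: TPH = 10000 m^2/ha / (spacing_x * spacing_y)
Area per tree = 3.4 m * 3.4 m = 11.56 m^2
TPH = 10000 / 11.56 = 865 trees/ha

865


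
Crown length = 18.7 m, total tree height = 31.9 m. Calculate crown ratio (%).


Formula: Crown Ratio = (Crown Length / Total Height) * 100
CR = (18.7 m / 31.9 m) * 100
CR = 0.5862 * 100 = 58.6%

58.6


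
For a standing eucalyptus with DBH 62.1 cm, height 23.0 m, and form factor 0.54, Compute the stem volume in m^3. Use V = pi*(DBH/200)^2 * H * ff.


Formula: V = pi * (DBH/200)^2 * H * ff
Radius = DBH/200 = 62.1/200 = 0.3105 m
Radius^2 = 0.3105^2 = 0.09641025 m^2
V = pi * 0.09641025 * 23.0 * 0.54
V = 3.762 m^3

3.762


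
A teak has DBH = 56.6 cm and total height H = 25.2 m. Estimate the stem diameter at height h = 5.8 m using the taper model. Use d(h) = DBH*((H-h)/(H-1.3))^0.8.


Taper: d(h) = DBH * ((H - h) / (H - 1.3))^0.8
Numerator = H - h = 25.2 - 5.8 = 19.4 m
Denominator = H - 1.3 = 25.2 - 1.3 = 23.9 m
Ratio = 19.4 / 23.9 = 0.81172
d = 56.6 * 0.81172^0.8 = 47.9 cm

47.9


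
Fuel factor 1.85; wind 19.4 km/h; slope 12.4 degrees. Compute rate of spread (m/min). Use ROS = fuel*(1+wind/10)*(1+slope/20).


Formula: ROS = fuel * (1 + wind/10) * (1 + slope/20)
Wind factor = 1 + 19.4/10 = 2.94
Slope factor = 1 + 12.4/20 = 1.62
ROS = 1.85 * 2.94 * 1.62 = 8.81 m/min

8.81


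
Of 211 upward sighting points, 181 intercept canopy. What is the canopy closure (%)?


Formula: Canopy closure = covered points / total points * 100
Closure = 181 / 211 * 100
Closure = 0.8578 * 100 = 85.8%

85.8


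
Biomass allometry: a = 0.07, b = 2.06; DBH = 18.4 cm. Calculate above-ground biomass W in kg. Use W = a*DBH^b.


Formula: W = a * DBH^b  (allometric power law)
DBH^b = 18.4^2.06 = 403.2039
W = 0.07 * 403.2039 = 28.2 kg

28.2


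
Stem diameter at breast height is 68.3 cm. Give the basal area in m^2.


Formula: BA = pi * (DBH/2)^2 / 10000  (cm^2 to m^2)
Radius = DBH/2 = 68.3/2 = 34.15 cm
BA = pi * 34.15^2 / 10000
   = 3663.796 cm^2 / 10000
   = 0.3664 m^2

0.3664


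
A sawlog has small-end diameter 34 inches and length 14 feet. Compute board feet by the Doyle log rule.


Doyle: BF = (D - 4)^2 * L / 16
Adjusted diameter = 34 - 4 = 30 in
(D-4)^2 = 30^2 = 900
BF = 900 * 14 / 16 = 788 BF

788


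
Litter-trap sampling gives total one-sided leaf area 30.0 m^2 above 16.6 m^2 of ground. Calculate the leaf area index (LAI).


Formula: LAI = total leaf area / ground area  (dimensionless)
LAI = 30.0 m^2 / 16.6 m^2
LAI = 1.81

1.81


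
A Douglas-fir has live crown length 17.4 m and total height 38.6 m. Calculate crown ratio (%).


Formula: Crown Ratio = (Crown Length / Total Height) * 100
CR = (17.4 m / 38.6 m) * 100
CR = 0.4508 * 100 = 45.1%

45.1


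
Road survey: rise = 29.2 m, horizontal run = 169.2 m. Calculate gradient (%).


Formula: Gradient = rise / run * 100
Gradient = 29.2 / 169.2 * 100 = 17.3%

17.3


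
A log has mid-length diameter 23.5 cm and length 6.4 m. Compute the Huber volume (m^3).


Huber: V = Am * L,  Am = pi*(Dm/200)^2
Am = pi*(23.5/200)^2 = 0.043374 m^2
V = 0.043374*6.4 = 0.2776 m^3

0.2776


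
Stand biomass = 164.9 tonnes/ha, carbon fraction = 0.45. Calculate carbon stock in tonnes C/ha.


Formula: Carbon Stock = Biomass * Carbon Fraction
C = 164.9 t/ha * 0.45
C = 74.2 t C/ha

74.2


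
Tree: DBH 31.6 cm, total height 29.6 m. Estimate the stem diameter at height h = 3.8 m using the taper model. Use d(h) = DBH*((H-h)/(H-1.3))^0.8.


Taper: d(h) = DBH * ((H - h) / (H - 1.3))^0.8
Numerator = H - h = 29.6 - 3.8 = 25.8 m
Denominator = H - 1.3 = 29.6 - 1.3 = 28.3 m
Ratio = 25.8 / 28.3 = 0.91166
d = 31.6 * 0.91166^0.8 = 29.3 cm

29.3


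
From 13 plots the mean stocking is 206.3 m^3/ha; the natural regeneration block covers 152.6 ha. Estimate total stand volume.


Formula: Total Volume = Mean Volume per ha * Total Area
Total Volume = 206.3 m^3/ha * 152.6 ha
Total Volume = 31481 m^3

31481


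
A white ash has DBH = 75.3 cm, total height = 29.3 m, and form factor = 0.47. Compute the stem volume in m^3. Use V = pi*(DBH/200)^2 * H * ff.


Formula: V = pi * (DBH/200)^2 * H * ff
Radius = DBH/200 = 75.3/200 = 0.3765 m
Radius^2 = 0.3765^2 = 0.14175225 m^2
V = pi * 0.14175225 * 29.3 * 0.47
V = 6.133 m^3

6.133


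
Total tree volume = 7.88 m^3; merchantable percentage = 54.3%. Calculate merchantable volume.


Formula: MV = V_total * (merchantable_pct / 100)
Merchantable fraction = 54.3% / 100 = 0.543
MV = 7.88 m^3 * 0.543 = 4.279 m^3

4.279


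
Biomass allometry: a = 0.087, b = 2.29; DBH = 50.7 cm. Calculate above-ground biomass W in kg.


Formula: W = a * DBH^b  (allometric power law)
DBH^b = 50.7^2.29 = 8025.4284
W = 0.087 * 8025.4284 = 698.2 kg

698.2


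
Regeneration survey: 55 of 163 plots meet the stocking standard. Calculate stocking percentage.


Formula: Stocking % = stocked plots / total plots * 100
Stocking = 55 / 163 * 100
Stocking = 0.3374 * 100 = 33.7%

33.7


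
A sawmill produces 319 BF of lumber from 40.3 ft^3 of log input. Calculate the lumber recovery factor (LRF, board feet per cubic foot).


Formula: LRF = Lumber Output (BF) / Log Input (ft^3)
LRF = 319 BF / 40.3 ft^3
LRF = 7.92 BF/ft^3

7.92


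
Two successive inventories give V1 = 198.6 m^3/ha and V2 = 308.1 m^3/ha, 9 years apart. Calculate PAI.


Formula: PAI = (V_T2 - V_T1) / (T2 - T1)
Volume increment = 308.1 - 198.6 = 109.5 m^3/ha
PAI = 109.5 / 9 = 12.17 m^3/ha/year

12.17


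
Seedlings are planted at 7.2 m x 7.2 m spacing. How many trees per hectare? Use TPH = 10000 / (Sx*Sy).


Formula: TPH = 10000 m^2/ha / (spacing_x * spacing_y)
Area per tree = 7.2 m * 7.2 m = 51.84 m^2
TPH = 10000 / 51.84 = 193 trees/ha

193


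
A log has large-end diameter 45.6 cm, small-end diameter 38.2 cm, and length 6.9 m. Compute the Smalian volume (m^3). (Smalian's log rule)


Smalian: V = (A1 + A2)/2 * L,  A = pi*(D/200)^2
A1 = pi*(45.6/200)^2 = 0.163313 m^2
A2 = pi*(38.2/200)^2 = 0.114608 m^2
V = (0.163313+0.114608)/2*6.9 = 0.9588 m^3

0.9588


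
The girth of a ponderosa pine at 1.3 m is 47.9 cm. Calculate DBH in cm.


Formula: DBH = C / pi
DBH = 47.9 / pi
pi = 3.14159...
DBH = 15.2 cm

15.2


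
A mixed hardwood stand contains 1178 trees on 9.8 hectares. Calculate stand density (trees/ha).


Formula: Stand Density = N_trees / Area_ha
Density = 1178 trees / 9.8 ha
Density = 120 trees/ha

120


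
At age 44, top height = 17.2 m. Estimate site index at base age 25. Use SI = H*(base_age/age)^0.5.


Formula: SI = H_dom * (base_age / age)^0.5
Age ratio = 25 / 44 = 0.56818
sqrt(age_ratio) = 0.75378
SI = 17.2 * 0.75378 = 13.0 m

13.0


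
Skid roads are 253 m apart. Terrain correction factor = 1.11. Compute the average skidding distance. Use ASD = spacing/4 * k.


Formula: ASD = (spacing / 4) * correction
Uncorrected distance = spacing / 4 = 253 / 4 = 63.25 m
ASD = 63.25 * 1.11 = 70 m

70


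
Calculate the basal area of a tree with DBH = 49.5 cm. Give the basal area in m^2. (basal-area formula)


Formula: BA = pi * (DBH/2)^2 / 10000  (cm^2 to m^2)
Radius = DBH/2 = 49.5/2 = 24.75 cm
BA = pi * 24.75^2 / 10000
   = 1924.4218 cm^2 / 10000
   = 0.1924 m^2

0.1924


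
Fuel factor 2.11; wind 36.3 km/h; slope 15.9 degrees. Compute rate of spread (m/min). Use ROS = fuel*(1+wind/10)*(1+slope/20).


Formula: ROS = fuel * (1 + wind/10) * (1 + slope/20)
Wind factor = 1 + 36.3/10 = 4.63
Slope factor = 1 + 15.9/20 = 1.795
ROS = 2.11 * 4.63 * 1.795 = 17.54 m/min

17.54


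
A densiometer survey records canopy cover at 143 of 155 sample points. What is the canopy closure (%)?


Formula: Canopy closure = covered points / total points * 100
Closure = 143 / 155 * 100
Closure = 0.9226 * 100 = 92.3%

92.3


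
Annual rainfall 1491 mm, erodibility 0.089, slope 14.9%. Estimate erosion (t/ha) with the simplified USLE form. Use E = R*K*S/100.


Formula: E = R * K * S / 100  (simplified USLE)
R * K = 1491 * 0.089 = 132.699
E = 132.699 * 14.9 / 100 = 19.77 t/ha

19.77


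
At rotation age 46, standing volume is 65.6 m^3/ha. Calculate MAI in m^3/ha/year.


Formula: MAI = Total Volume / Stand Age
MAI = 65.6 m^3/ha / 46 years
MAI = 1.43 m^3/ha/year

1.43


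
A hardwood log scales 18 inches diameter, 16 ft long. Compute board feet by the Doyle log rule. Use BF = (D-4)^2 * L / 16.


Doyle: BF = (D - 4)^2 * L / 16
Adjusted diameter = 18 - 4 = 14 in
(D-4)^2 = 14^2 = 196
BF = 196 * 16 / 16 = 196 BF

196


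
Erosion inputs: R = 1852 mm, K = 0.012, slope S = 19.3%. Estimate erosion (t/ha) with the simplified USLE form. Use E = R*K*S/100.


Formula: E = R * K * S / 100  (simplified USLE)
R * K = 1852 * 0.012 = 22.224
E = 22.224 * 19.3 / 100 = 4.29 t/ha

4.29


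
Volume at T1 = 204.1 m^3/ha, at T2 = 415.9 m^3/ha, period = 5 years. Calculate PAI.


Formula: PAI = (V_T2 - V_T1) / (T2 - T1)
Volume increment = 415.9 - 204.1 = 211.8 m^3/ha
PAI = 211.8 / 5 = 42.36 m^3/ha/year

42.36


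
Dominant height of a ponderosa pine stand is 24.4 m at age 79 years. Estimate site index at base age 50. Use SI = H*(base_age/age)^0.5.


Formula: SI = H_dom * (base_age / age)^0.5
Age ratio = 50 / 79 = 0.63291
sqrt(age_ratio) = 0.79556
SI = 24.4 * 0.79556 = 19.4 m

19.4


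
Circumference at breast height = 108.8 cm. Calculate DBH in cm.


Formula: DBH = C / pi
DBH = 108.8 / pi
pi = 3.14159...
DBH = 34.6 cm

34.6


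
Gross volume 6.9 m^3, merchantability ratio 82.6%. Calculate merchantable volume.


Formula: MV = V_total * (merchantable_pct / 100)
Merchantable fraction = 82.6% / 100 = 0.826
MV = 6.9 m^3 * 0.826 = 5.699 m^3

5.699


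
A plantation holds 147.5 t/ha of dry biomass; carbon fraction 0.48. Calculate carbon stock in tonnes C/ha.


Formula: Carbon Stock = Biomass * Carbon Fraction
C = 147.5 t/ha * 0.48
C = 70.8 t C/ha

70.8


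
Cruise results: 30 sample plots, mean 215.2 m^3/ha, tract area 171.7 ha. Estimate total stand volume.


Formula: Total Volume = Mean Volume per ha * Total Area
Total Volume = 215.2 m^3/ha * 171.7 ha
Total Volume = 36950 m^3

36950


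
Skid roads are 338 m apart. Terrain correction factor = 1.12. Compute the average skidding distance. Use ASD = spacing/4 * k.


Formula: ASD = (spacing / 4) * correction
Uncorrected distance = spacing / 4 = 338 / 4 = 84.5 m
ASD = 84.5 * 1.12 = 95 m

95


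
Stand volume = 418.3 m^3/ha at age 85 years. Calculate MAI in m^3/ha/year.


Formula: MAI = Total Volume / Stand Age
MAI = 418.3 m^3/ha / 85 years
MAI = 4.92 m^3/ha/year

4.92


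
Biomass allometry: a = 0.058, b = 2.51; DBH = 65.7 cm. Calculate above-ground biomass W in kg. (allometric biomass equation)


Formula: W = a * DBH^b  (allometric power law)
DBH^b = 65.7^2.51 = 36482.8769
W = 0.058 * 36482.8769 = 2116.0 kg

2116.0


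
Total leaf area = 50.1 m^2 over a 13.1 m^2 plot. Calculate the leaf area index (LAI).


Formula: LAI = total leaf area / ground area  (dimensionless)
LAI = 50.1 m^2 / 13.1 m^2
LAI = 3.82

3.82


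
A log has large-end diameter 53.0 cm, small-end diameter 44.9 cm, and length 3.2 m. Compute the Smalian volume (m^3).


Smalian: V = (A1 + A2)/2 * L,  A = pi*(D/200)^2
A1 = pi*(53.0/200)^2 = 0.220618 m^2
A2 = pi*(44.9/200)^2 = 0.158337 m^2
V = (0.220618+0.158337)/2*3.2 = 0.6063 m^3

0.6063


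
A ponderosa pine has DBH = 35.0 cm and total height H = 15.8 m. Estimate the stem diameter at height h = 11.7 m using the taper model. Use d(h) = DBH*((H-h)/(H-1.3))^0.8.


Taper: d(h) = DBH * ((H - h) / (H - 1.3))^0.8
Numerator = H - h = 15.8 - 11.7 = 4.1 m
Denominator = H - 1.3 = 15.8 - 1.3 = 14.5 m
Ratio = 4.1 / 14.5 = 0.28276
d = 35.0 * 0.28276^0.8 = 12.7 cm

12.7


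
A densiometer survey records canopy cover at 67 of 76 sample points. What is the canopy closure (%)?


Formula: Canopy closure = covered points / total points * 100
Closure = 67 / 76 * 100
Closure = 0.8816 * 100 = 88.2%

88.2


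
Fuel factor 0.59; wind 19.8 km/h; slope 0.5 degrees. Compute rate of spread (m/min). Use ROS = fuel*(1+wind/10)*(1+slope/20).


Formula: ROS = fuel * (1 + wind/10) * (1 + slope/20)
Wind factor = 1 + 19.8/10 = 2.98
Slope factor = 1 + 0.5/20 = 1.025
ROS = 0.59 * 2.98 * 1.025 = 1.8 m/min

1.8


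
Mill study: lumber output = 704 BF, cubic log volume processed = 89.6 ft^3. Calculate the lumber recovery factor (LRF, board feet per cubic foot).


Formula: LRF = Lumber Output (BF) / Log Input (ft^3)
LRF = 704 BF / 89.6 ft^3
LRF = 7.86 BF/ft^3

7.86


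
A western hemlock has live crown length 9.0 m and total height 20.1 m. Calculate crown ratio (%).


Formula: Crown Ratio = (Crown Length / Total Height) * 100
CR = (9.0 m / 20.1 m) * 100
CR = 0.4478 * 100 = 44.8%

44.8


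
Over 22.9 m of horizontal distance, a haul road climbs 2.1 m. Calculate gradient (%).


Formula: Gradient = rise / run * 100
Gradient = 2.1 / 22.9 * 100 = 9.2%

9.2


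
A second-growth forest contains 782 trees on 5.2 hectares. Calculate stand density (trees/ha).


Formula: Stand Density = N_trees / Area_ha
Density = 782 trees / 5.2 ha
Density = 150 trees/ha

150


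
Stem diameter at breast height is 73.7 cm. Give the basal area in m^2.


Formula: BA = pi * (DBH/2)^2 / 10000  (cm^2 to m^2)
Radius = DBH/2 = 73.7/2 = 36.85 cm
BA = pi * 36.85^2 / 10000
   = 4266.0394 cm^2 / 10000
   = 0.4266 m^2

0.4266


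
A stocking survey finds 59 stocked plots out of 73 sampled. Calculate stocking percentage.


Formula: Stocking % = stocked plots / total plots * 100
Stocking = 59 / 73 * 100
Stocking = 0.8082 * 100 = 80.8%

80.8


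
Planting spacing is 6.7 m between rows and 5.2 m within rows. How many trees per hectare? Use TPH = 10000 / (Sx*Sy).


Formula: TPH = 10000 m^2/ha / (spacing_x * spacing_y)
Area per tree = 6.7 m * 5.2 m = 34.84 m^2
TPH = 10000 / 34.84 = 287 trees/ha

287


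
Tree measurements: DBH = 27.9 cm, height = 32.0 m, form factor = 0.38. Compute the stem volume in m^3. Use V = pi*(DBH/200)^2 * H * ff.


Formula: V = pi * (DBH/200)^2 * H * ff
Radius = DBH/200 = 27.9/200 = 0.1395 m
Radius^2 = 0.1395^2 = 0.01946025 m^2
V = pi * 0.01946025 * 32.0 * 0.38
V = 0.743 m^3

0.743


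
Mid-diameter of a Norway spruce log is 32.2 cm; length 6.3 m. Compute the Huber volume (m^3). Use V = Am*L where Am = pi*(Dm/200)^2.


Huber: V = Am * L,  Am = pi*(Dm/200)^2
Am = pi*(32.2/200)^2 = 0.081433 m^2
V = 0.081433*6.3 = 0.513 m^3

0.513


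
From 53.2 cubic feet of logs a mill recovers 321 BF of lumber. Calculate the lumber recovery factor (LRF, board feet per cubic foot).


Formula: LRF = Lumber Output (BF) / Log Input (ft^3)
LRF = 321 BF / 53.2 ft^3
LRF = 6.03 BF/ft^3

6.03


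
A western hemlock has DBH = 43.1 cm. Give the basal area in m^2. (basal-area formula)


Formula: BA = pi * (DBH/2)^2 / 10000  (cm^2 to m^2)
Radius = DBH/2 = 43.1/2 = 21.55 cm
BA = pi * 21.55^2 / 10000
   = 1458.9635 cm^2 / 10000
   = 0.1459 m^2

0.1459


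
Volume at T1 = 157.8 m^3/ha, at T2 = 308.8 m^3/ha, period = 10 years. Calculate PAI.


Formula: PAI = (V_T2 - V_T1) / (T2 - T1)
Volume increment = 308.8 - 157.8 = 151.0 m^3/ha
PAI = 151.0 / 10 = 15.1 m^3/ha/year

15.1


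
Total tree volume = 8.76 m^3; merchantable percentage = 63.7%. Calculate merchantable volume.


Formula: MV = V_total * (merchantable_pct / 100)
Merchantable fraction = 63.7% / 100 = 0.637
MV = 8.76 m^3 * 0.637 = 5.58 m^3

5.58


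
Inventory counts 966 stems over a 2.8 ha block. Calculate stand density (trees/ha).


Formula: Stand Density = N_trees / Area_ha
Density = 966 trees / 2.8 ha
Density = 345 trees/ha

345


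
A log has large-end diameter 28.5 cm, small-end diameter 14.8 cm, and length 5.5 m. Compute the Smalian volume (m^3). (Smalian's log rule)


Smalian: V = (A1 + A2)/2 * L,  A = pi*(D/200)^2
A1 = pi*(28.5/200)^2 = 0.063794 m^2
A2 = pi*(14.8/200)^2 = 0.017203 m^2
V = (0.063794+0.017203)/2*5.5 = 0.2227 m^3

0.2227


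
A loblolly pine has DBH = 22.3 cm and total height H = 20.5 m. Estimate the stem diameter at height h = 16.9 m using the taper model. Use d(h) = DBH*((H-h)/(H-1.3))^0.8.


Taper: d(h) = DBH * ((H - h) / (H - 1.3))^0.8
Numerator = H - h = 20.5 - 16.9 = 3.6 m
Denominator = H - 1.3 = 20.5 - 1.3 = 19.2 m
Ratio = 3.6 / 19.2 = 0.1875
d = 22.3 * 0.1875^0.8 = 5.8 cm

5.8


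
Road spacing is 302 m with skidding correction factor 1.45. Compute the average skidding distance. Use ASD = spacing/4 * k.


Formula: ASD = (spacing / 4) * correction
Uncorrected distance = spacing / 4 = 302 / 4 = 75.5 m
ASD = 75.5 * 1.45 = 109 m

109


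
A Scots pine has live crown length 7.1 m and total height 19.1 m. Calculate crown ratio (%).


Formula: Crown Ratio = (Crown Length / Total Height) * 100
CR = (7.1 m / 19.1 m) * 100
CR = 0.3717 * 100 = 37.2%

37.2


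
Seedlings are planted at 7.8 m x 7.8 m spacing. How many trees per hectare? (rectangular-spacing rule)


Formula: TPH = 10000 m^2/ha / (spacing_x * spacing_y)
Area per tree = 7.8 m * 7.8 m = 60.84 m^2
TPH = 10000 / 60.84 = 164 trees/ha

164


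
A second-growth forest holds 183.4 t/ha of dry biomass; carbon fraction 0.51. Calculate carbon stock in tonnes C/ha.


Formula: Carbon Stock = Biomass * Carbon Fraction
C = 183.4 t/ha * 0.51
C = 93.5 t C/ha

93.5


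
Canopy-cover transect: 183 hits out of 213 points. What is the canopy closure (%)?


Formula: Canopy closure = covered points / total points * 100
Closure = 183 / 213 * 100
Closure = 0.8592 * 100 = 85.9%

85.9


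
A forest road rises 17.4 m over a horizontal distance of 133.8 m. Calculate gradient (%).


Formula: Gradient = rise / run * 100
Gradient = 17.4 / 133.8 * 100 = 13.0%

13.0


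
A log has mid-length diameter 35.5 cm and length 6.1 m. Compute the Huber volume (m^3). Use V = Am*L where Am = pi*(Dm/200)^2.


Huber: V = Am * L,  Am = pi*(Dm/200)^2
Am = pi*(35.5/200)^2 = 0.09898 m^2
V = 0.09898*6.1 = 0.6038 m^3

0.6038


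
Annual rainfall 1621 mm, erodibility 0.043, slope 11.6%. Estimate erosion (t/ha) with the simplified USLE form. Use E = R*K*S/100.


Formula: E = R * K * S / 100  (simplified USLE)
R * K = 1621 * 0.043 = 69.703
E = 69.703 * 11.6 / 100 = 8.09 t/ha

8.09


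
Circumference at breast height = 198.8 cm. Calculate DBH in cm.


Formula: DBH = C / pi
DBH = 198.8 / pi
pi = 3.14159...
DBH = 63.3 cm

63.3


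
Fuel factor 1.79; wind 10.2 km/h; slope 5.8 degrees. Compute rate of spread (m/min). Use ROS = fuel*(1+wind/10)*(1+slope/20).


Formula: ROS = fuel * (1 + wind/10) * (1 + slope/20)
Wind factor = 1 + 10.2/10 = 2.02
Slope factor = 1 + 5.8/20 = 1.29
ROS = 1.79 * 2.02 * 1.29 = 4.66 m/min

4.66


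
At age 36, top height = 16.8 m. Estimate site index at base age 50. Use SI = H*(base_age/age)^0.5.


Formula: SI = H_dom * (base_age / age)^0.5
Age ratio = 50 / 36 = 1.38889
sqrt(age_ratio) = 1.17851
SI = 16.8 * 1.17851 = 19.8 m

19.8


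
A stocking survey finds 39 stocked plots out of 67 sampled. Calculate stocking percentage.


Formula: Stocking % = stocked plots / total plots * 100
Stocking = 39 / 67 * 100
Stocking = 0.5821 * 100 = 58.2%

58.2


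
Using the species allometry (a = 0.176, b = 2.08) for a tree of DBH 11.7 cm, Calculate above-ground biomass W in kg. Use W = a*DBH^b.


Formula: W = a * DBH^b  (allometric power law)
DBH^b = 11.7^2.08 = 166.6582
W = 0.176 * 166.6582 = 29.3 kg

29.3


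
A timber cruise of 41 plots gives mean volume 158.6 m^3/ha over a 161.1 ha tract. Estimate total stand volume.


Formula: Total Volume = Mean Volume per ha * Total Area
Total Volume = 158.6 m^3/ha * 161.1 ha
Total Volume = 25550 m^3

25550


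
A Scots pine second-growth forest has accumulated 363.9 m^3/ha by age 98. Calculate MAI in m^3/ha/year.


Formula: MAI = Total Volume / Stand Age
MAI = 363.9 m^3/ha / 98 years
MAI = 3.71 m^3/ha/year

3.71


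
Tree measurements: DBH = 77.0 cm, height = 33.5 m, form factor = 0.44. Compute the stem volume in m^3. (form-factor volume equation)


Formula: V = pi * (DBH/200)^2 * H * ff
Radius = DBH/200 = 77.0/200 = 0.385 m
Radius^2 = 0.385^2 = 0.148225 m^2
V = pi * 0.148225 * 33.5 * 0.44
V = 6.864 m^3

6.864


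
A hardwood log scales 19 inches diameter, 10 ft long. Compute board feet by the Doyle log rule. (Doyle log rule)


Doyle: BF = (D - 4)^2 * L / 16
Adjusted diameter = 19 - 4 = 15 in
(D-4)^2 = 15^2 = 225
BF = 225 * 10 / 16 = 141 BF

141


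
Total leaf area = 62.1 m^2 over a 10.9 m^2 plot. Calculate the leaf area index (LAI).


Formula: LAI = total leaf area / ground area  (dimensionless)
LAI = 62.1 m^2 / 10.9 m^2
LAI = 5.7

5.7


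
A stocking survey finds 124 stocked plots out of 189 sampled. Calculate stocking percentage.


Formula: Stocking % = stocked plots / total plots * 100
Stocking = 124 / 189 * 100
Stocking = 0.6561 * 100 = 65.6%

65.6


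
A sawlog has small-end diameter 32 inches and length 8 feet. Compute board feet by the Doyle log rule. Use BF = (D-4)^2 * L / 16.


Doyle: BF = (D - 4)^2 * L / 16
Adjusted diameter = 32 - 4 = 28 in
(D-4)^2 = 28^2 = 784
BF = 784 * 8 / 16 = 392 BF

392


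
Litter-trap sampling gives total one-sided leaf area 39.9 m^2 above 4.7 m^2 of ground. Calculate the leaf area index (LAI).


Formula: LAI = total leaf area / ground area  (dimensionless)
LAI = 39.9 m^2 / 4.7 m^2
LAI = 8.49

8.49


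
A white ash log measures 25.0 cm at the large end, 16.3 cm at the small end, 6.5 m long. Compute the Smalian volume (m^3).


Smalian: V = (A1 + A2)/2 * L,  A = pi*(D/200)^2
A1 = pi*(25.0/200)^2 = 0.049087 m^2
A2 = pi*(16.3/200)^2 = 0.020867 m^2
V = (0.049087+0.020867)/2*6.5 = 0.2274 m^3

0.2274


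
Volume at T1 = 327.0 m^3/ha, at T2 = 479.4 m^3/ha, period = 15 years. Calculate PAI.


Formula: PAI = (V_T2 - V_T1) / (T2 - T1)
Volume increment = 479.4 - 327.0 = 152.4 m^3/ha
PAI = 152.4 / 15 = 10.16 m^3/ha/year

10.16


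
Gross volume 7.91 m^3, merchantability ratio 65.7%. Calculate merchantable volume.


Formula: MV = V_total * (merchantable_pct / 100)
Merchantable fraction = 65.7% / 100 = 0.657
MV = 7.91 m^3 * 0.657 = 5.197 m^3

5.197


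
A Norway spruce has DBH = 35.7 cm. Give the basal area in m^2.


Formula: BA = pi * (DBH/2)^2 / 10000  (cm^2 to m^2)
Radius = DBH/2 = 35.7/2 = 17.85 cm
BA = pi * 17.85^2 / 10000
   = 1000.9821 cm^2 / 10000
   = 0.1001 m^2

0.1001


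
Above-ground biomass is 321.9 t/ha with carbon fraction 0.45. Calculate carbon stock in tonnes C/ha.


Formula: Carbon Stock = Biomass * Carbon Fraction
C = 321.9 t/ha * 0.45
C = 144.9 t C/ha

144.9


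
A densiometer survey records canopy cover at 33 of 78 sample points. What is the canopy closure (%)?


Formula: Canopy closure = covered points / total points * 100
Closure = 33 / 78 * 100
Closure = 0.4231 * 100 = 42.3%

42.3


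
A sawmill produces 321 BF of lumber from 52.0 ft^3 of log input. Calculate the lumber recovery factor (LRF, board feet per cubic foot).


Formula: LRF = Lumber Output (BF) / Log Input (ft^3)
LRF = 321 BF / 52.0 ft^3
LRF = 6.17 BF/ft^3

6.17


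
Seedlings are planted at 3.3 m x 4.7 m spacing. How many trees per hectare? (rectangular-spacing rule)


Formula: TPH = 10000 m^2/ha / (spacing_x * spacing_y)
Area per tree = 3.3 m * 4.7 m = 15.51 m^2
TPH = 10000 / 15.51 = 645 trees/ha

645


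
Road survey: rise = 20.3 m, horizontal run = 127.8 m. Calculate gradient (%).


Formula: Gradient = rise / run * 100
Gradient = 20.3 / 127.8 * 100 = 15.9%

15.9


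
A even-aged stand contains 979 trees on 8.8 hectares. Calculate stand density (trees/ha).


Formula: Stand Density = N_trees / Area_ha
Density = 979 trees / 8.8 ha
Density = 111 trees/ha

111


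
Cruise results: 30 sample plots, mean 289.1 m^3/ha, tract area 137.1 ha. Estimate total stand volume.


Formula: Total Volume = Mean Volume per ha * Total Area
Total Volume = 289.1 m^3/ha * 137.1 ha
Total Volume = 39636 m^3

39636


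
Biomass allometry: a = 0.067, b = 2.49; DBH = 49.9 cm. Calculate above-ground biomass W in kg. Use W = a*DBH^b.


Formula: W = a * DBH^b  (allometric power law)
DBH^b = 49.9^2.49 = 16914.936
W = 0.067 * 16914.936 = 1133.3 kg

1133.3


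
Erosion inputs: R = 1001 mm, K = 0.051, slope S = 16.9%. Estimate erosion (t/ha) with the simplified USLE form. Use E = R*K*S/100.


Formula: E = R * K * S / 100  (simplified USLE)
R * K = 1001 * 0.051 = 51.051
E = 51.051 * 16.9 / 100 = 8.63 t/ha

8.63


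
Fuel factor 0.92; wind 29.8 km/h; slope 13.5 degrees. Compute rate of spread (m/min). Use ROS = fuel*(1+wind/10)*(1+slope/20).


Formula: ROS = fuel * (1 + wind/10) * (1 + slope/20)
Wind factor = 1 + 29.8/10 = 3.98
Slope factor = 1 + 13.5/20 = 1.675
ROS = 0.92 * 3.98 * 1.675 = 6.13 m/min

6.13


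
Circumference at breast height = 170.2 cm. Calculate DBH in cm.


Formula: DBH = C / pi
DBH = 170.2 / pi
pi = 3.14159...
DBH = 54.2 cm

54.2


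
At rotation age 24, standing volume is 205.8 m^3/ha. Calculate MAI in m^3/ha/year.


Formula: MAI = Total Volume / Stand Age
MAI = 205.8 m^3/ha / 24 years
MAI = 8.58 m^3/ha/year

8.58


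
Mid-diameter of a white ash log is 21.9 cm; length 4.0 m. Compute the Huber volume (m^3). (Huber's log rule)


Huber: V = Am * L,  Am = pi*(Dm/200)^2
Am = pi*(21.9/200)^2 = 0.037668 m^2
V = 0.037668*4.0 = 0.1507 m^3

0.1507


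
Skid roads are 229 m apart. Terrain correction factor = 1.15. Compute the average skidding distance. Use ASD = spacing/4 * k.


Formula: ASD = (spacing / 4) * correction
Uncorrected distance = spacing / 4 = 229 / 4 = 57.25 m
ASD = 57.25 * 1.15 = 66 m

66


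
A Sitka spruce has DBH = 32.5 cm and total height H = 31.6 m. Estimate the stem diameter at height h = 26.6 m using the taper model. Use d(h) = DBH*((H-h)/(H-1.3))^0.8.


Taper: d(h) = DBH * ((H - h) / (H - 1.3))^0.8
Numerator = H - h = 31.6 - 26.6 = 5.0 m
Denominator = H - 1.3 = 31.6 - 1.3 = 30.3 m
Ratio = 5.0 / 30.3 = 0.16502
d = 32.5 * 0.16502^0.8 = 7.7 cm

7.7


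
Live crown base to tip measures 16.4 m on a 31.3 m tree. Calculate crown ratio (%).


Formula: Crown Ratio = (Crown Length / Total Height) * 100
CR = (16.4 m / 31.3 m) * 100
CR = 0.524 * 100 = 52.4%

52.4


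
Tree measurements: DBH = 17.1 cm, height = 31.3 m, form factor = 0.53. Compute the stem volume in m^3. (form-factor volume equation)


Formula: V = pi * (DBH/200)^2 * H * ff
Radius = DBH/200 = 17.1/200 = 0.0855 m
Radius^2 = 0.0855^2 = 0.00731025 m^2
V = pi * 0.00731025 * 31.3 * 0.53
V = 0.381 m^3

0.381


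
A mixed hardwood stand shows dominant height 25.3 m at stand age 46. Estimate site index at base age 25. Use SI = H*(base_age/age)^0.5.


Formula: SI = H_dom * (base_age / age)^0.5
Age ratio = 25 / 46 = 0.54348
sqrt(age_ratio) = 0.73721
SI = 25.3 * 0.73721 = 18.7 m

18.7
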